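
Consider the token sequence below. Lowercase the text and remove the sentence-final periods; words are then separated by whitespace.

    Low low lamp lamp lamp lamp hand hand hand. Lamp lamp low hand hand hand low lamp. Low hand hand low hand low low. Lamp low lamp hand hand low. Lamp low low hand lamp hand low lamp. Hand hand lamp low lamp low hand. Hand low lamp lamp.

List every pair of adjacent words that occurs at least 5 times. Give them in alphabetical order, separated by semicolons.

Bigram counts meeting the condition (at least 5 times):
  hand hand: 8
  hand low: 6
  lamp lamp: 5
  lamp low: 6
  low hand: 5
  low lamp: 8

hand hand; hand low; lamp lamp; lamp low; low hand; low lamp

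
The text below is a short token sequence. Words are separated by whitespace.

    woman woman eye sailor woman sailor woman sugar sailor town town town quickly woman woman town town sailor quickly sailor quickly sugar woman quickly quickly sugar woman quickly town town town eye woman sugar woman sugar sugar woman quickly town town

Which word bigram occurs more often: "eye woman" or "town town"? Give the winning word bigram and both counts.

"town town" (6 vs 1)

"eye woman": 1 occurrence
"town town": 6 occurrences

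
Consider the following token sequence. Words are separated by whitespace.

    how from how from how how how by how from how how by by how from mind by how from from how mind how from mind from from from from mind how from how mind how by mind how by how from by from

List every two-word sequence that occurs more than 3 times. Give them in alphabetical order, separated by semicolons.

by how; from from; from how; how by; how from; mind how

Bigram counts meeting the condition (more than 3 times):
  by how: 4
  from from: 4
  from how: 5
  how by: 4
  how from: 8
  mind how: 4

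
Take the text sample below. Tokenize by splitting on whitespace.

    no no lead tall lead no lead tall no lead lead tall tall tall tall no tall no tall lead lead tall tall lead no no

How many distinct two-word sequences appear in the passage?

9

26 tokens → 25 bigram windows in total.
Repeated bigrams (each contributes count−1 duplicates):
  lead tall: 4
  tall tall: 4
  no lead: 3
  tall lead: 3
  tall no: 3
  lead lead: 2
  lead no: 2
  no no: 2
  … (1 more repeated)
16 duplicate windows → 25 − 16 = 9 distinct.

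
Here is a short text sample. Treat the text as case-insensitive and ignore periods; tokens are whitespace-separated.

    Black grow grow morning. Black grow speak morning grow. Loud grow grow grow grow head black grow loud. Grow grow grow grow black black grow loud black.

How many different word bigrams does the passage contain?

14

27 tokens → 26 bigram windows in total.
Repeated bigrams (each contributes count−1 duplicates):
  grow grow: 7
  black grow: 4
  grow loud: 3
  loud grow: 2
12 duplicate windows → 26 − 12 = 14 distinct.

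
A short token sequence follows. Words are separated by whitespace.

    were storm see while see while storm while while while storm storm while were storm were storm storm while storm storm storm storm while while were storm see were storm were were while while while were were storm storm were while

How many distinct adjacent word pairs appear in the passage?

41 tokens → 40 bigram windows in total.
Repeated bigrams (each contributes count−1 duplicates):
  storm storm: 6
  were storm: 6
  while while: 5
  storm while: 4
  storm were: 3
  while storm: 3
  while were: 3
  see while: 2
  … (3 more repeated)
27 duplicate windows → 40 − 27 = 13 distinct.

13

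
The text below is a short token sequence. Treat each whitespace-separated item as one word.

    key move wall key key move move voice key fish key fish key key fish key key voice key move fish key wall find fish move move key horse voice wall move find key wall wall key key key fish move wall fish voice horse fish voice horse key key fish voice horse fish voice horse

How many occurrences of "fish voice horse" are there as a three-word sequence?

Scanning the 54 overlapping trigram windows for "fish voice horse":
  position 43–45: fish voice horse
  position 46–48: fish voice horse
  position 51–53: fish voice horse
  position 54–56: fish voice horse

4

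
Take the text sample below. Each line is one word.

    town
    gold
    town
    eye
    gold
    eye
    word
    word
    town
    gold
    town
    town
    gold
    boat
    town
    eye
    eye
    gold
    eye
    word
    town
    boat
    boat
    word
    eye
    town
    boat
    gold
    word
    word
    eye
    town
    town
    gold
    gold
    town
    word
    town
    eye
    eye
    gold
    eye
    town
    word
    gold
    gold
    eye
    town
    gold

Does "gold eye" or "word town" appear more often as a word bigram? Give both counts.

"gold eye": 4 occurrences
"word town": 3 occurrences

"gold eye" (4 vs 3)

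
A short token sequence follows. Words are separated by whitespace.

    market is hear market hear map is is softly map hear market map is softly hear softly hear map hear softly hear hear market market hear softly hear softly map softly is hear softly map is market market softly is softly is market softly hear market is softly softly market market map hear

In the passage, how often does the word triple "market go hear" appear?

Scanning the 51 overlapping trigram windows for "market go hear":
  (none found)

0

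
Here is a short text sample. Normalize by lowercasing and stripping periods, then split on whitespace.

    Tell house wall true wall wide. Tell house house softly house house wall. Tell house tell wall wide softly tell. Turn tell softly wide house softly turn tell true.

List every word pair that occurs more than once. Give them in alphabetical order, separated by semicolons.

house house; house softly; house wall; tell house; turn tell; wall wide

Bigram counts meeting the condition (more than once):
  house house: 2
  house softly: 2
  house wall: 2
  tell house: 3
  turn tell: 2
  wall wide: 2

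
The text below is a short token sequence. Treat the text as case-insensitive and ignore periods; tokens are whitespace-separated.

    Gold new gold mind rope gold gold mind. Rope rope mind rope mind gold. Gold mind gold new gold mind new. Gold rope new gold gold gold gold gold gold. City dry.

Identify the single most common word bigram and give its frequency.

"gold gold", 7 times

Bigram frequencies (highest first):
  gold gold: 7
  new gold: 4
  gold mind: 4
  mind rope: 3
  gold new: 2
  rope mind: 2
  … (8 more, each ≤ 2)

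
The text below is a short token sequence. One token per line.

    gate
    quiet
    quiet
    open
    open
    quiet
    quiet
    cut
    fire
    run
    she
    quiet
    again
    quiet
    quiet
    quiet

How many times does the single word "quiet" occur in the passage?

8

Scanning the 16 tokens for "quiet":
  position 2: quiet
  position 3: quiet
  position 6: quiet
  position 7: quiet
  position 12: quiet
  position 14: quiet
  position 15: quiet
  position 16: quiet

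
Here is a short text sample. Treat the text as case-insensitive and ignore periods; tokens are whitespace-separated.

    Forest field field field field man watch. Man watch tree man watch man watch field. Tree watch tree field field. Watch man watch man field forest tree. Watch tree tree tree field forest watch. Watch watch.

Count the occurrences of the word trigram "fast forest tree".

Scanning the 34 overlapping trigram windows for "fast forest tree":
  (none found)

0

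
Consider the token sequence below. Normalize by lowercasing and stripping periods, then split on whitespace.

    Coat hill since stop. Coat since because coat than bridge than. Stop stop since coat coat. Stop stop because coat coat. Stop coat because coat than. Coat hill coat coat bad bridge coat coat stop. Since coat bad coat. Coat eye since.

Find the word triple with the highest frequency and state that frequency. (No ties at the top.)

"coat coat stop", 3 times

Trigram frequencies (highest first):
  coat coat stop: 3
  because coat than: 2
  stop since coat: 2
  coat hill since: 1
  hill since stop: 1
  since stop coat: 1
  … (30 more, each ≤ 1)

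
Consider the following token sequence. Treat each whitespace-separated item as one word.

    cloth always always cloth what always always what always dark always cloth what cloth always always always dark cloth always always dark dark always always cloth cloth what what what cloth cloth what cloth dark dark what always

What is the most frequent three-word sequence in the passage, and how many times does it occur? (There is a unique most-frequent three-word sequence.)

"cloth always always", 3 times

Trigram frequencies (highest first):
  cloth always always: 3
  always always cloth: 2
  always cloth what: 2
  cloth what cloth: 2
  always always dark: 2
  cloth cloth what: 2
  … (23 more, each ≤ 1)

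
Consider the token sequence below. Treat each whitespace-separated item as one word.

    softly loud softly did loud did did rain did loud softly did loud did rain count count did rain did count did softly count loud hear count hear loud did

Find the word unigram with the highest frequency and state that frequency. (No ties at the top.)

Unigram frequencies (highest first):
  did: 10
  loud: 6
  count: 5
  softly: 4
  rain: 3
  hear: 2

"did", 10 times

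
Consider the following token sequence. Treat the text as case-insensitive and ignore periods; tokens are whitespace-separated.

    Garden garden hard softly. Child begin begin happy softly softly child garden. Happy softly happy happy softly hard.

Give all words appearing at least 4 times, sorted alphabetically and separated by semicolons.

Unigram counts meeting the condition (at least 4 times):
  happy: 4
  softly: 5

happy; softly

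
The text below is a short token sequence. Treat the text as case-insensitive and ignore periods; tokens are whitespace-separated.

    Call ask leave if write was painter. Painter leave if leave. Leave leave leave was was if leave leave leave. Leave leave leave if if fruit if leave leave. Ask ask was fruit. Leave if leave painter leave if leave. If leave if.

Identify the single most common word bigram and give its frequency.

Bigram frequencies (highest first):
  leave leave: 9
  leave if: 7
  if leave: 6
  painter leave: 2
  call ask: 1
  ask leave: 1
  … (16 more, each ≤ 1)

"leave leave", 9 times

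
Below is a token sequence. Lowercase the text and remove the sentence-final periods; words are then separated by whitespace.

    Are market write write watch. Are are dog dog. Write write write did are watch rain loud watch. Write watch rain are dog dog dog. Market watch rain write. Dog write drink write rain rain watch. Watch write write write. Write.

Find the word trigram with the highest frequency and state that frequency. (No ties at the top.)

Trigram frequencies (highest first):
  write write write: 3
  are dog dog: 2
  are market write: 1
  market write write: 1
  write write watch: 1
  write watch are: 1
  … (30 more, each ≤ 1)

"write write write", 3 times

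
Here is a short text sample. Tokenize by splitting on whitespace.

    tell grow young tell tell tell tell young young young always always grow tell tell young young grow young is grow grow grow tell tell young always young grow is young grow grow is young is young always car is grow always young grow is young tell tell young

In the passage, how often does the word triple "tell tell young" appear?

4

Scanning the 47 overlapping trigram windows for "tell tell young":
  position 6–8: tell tell young
  position 14–16: tell tell young
  position 24–26: tell tell young
  position 47–49: tell tell young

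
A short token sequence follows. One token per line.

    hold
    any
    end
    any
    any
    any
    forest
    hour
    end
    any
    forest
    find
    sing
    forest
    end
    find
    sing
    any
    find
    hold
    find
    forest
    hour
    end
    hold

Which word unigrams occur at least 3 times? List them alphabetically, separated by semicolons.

Unigram counts meeting the condition (at least 3 times):
  any: 6
  end: 4
  find: 4
  forest: 4
  hold: 3

any; end; find; forest; hold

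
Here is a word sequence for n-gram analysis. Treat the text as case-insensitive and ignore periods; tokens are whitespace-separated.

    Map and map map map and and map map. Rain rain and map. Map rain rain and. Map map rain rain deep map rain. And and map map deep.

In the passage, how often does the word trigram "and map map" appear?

5

Scanning the 27 overlapping trigram windows for "and map map":
  position 2–4: and map map
  position 7–9: and map map
  position 12–14: and map map
  position 17–19: and map map
  position 26–28: and map map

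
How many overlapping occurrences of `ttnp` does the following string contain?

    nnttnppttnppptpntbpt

2

Sliding a length-4 window over the 20 characters (17 positions):
  position 3–6: ttnp
  position 8–11: ttnp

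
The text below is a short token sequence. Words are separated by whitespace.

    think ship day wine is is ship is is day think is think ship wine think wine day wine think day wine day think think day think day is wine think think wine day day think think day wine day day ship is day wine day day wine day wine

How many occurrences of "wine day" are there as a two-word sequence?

6

Scanning the 49 overlapping bigram windows for "wine day":
  position 17–18: wine day
  position 22–23: wine day
  position 33–34: wine day
  position 39–40: wine day
  position 45–46: wine day
  position 48–49: wine day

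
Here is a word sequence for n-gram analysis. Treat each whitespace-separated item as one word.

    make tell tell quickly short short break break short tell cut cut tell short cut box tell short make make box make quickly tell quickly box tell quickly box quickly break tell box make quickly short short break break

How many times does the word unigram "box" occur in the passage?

Scanning the 39 tokens for "box":
  position 16: box
  position 21: box
  position 26: box
  position 29: box
  position 33: box

5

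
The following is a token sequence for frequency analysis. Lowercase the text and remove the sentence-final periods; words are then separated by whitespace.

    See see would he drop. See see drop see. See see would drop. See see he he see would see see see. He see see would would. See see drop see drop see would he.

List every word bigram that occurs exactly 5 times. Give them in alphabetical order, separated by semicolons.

drop see; see would

Bigram counts meeting the condition (exactly 5 times):
  drop see: 5
  see would: 5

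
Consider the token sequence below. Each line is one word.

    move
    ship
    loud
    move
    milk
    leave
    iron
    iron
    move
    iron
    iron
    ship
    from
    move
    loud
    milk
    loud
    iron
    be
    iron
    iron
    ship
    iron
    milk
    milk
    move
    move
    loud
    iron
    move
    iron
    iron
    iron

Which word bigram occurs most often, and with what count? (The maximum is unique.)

"iron iron", 5 times

Bigram frequencies (highest first):
  iron iron: 5
  iron move: 2
  move iron: 2
  iron ship: 2
  move loud: 2
  loud iron: 2
  … (17 more, each ≤ 1)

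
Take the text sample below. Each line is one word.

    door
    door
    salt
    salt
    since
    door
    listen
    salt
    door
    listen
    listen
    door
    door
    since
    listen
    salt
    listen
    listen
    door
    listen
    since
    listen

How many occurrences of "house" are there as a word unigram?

Scanning the 22 tokens for "house":
  (none found)

0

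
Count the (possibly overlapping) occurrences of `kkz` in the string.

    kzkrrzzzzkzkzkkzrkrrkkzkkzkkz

4

Sliding a length-3 window over the 29 characters (27 positions):
  position 14–16: kkz
  position 21–23: kkz
  position 24–26: kkz
  position 27–29: kkz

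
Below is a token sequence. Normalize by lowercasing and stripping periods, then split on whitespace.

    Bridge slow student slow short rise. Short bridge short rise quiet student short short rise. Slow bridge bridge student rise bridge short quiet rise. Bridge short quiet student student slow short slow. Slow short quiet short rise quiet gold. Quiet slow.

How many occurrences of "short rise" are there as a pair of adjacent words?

4

Scanning the 40 overlapping bigram windows for "short rise":
  position 5–6: short rise
  position 9–10: short rise
  position 14–15: short rise
  position 36–37: short rise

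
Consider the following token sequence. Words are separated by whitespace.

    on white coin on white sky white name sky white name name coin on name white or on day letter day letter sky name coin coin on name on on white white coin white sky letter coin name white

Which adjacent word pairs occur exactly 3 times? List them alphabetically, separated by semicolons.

Bigram counts meeting the condition (exactly 3 times):
  coin on: 3
  on white: 3

coin on; on white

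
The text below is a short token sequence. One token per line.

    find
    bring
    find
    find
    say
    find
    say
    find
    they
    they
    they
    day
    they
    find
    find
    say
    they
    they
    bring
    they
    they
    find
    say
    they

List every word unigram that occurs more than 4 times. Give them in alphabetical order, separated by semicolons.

Unigram counts meeting the condition (more than 4 times):
  find: 8
  they: 9

find; they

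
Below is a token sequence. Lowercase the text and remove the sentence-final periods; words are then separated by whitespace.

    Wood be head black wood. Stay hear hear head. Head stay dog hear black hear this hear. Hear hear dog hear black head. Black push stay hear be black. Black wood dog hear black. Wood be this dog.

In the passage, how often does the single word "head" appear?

Scanning the 38 tokens for "head":
  position 3: head
  position 9: head
  position 10: head
  position 23: head

4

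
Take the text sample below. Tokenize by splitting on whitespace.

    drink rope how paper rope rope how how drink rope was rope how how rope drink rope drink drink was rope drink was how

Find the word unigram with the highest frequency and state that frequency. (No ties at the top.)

"rope", 8 times

Unigram frequencies (highest first):
  rope: 8
  drink: 6
  how: 6
  was: 3
  paper: 1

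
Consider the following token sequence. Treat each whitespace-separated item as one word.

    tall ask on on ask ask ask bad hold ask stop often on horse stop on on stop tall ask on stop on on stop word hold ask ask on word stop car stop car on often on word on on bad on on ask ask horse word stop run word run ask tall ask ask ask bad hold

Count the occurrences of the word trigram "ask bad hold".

2

Scanning the 57 overlapping trigram windows for "ask bad hold":
  position 7–9: ask bad hold
  position 57–59: ask bad hold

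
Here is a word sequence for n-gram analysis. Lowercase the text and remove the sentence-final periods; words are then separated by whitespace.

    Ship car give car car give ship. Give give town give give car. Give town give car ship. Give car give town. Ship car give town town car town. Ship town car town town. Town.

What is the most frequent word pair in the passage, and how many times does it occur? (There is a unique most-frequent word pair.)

Bigram frequencies (highest first):
  car give: 5
  give car: 4
  give town: 4
  town town: 3
  ship car: 2
  ship give: 2
  … (9 more, each ≤ 2)

"car give", 5 times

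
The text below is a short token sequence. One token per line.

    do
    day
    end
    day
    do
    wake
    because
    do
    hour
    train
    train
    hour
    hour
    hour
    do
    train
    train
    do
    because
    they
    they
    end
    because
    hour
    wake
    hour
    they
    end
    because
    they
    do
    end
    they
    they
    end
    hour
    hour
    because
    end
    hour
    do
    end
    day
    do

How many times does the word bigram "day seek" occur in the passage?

Scanning the 43 overlapping bigram windows for "day seek":
  (none found)

0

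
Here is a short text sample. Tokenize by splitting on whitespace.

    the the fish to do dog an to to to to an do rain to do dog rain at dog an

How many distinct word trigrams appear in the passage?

17

21 tokens → 19 trigram windows in total.
Repeated trigrams (each contributes count−1 duplicates):
  to do dog: 2
  to to to: 2
2 duplicate windows → 19 − 2 = 17 distinct.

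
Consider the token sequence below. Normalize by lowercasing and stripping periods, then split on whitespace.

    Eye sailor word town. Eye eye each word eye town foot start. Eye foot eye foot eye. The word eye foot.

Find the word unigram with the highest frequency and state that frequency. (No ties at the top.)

Unigram frequencies (highest first):
  eye: 8
  foot: 4
  word: 3
  town: 2
  sailor: 1
  each: 1
  … (2 more, each ≤ 1)

"eye", 8 times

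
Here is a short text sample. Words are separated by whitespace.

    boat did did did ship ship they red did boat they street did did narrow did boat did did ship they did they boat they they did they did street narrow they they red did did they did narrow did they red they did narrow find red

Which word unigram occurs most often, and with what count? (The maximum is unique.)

Unigram frequencies (highest first):
  did: 17
  they: 12
  boat: 4
  red: 4
  narrow: 4
  ship: 3
  … (2 more, each ≤ 2)

"did", 17 times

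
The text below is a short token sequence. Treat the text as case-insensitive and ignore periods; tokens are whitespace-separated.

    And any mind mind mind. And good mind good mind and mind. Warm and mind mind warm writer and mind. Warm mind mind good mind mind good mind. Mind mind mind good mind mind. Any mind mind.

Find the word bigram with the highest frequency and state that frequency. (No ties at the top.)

Bigram frequencies (highest first):
  mind mind: 10
  good mind: 5
  mind good: 4
  and mind: 3
  mind warm: 3
  any mind: 2
  … (8 more, each ≤ 2)

"mind mind", 10 times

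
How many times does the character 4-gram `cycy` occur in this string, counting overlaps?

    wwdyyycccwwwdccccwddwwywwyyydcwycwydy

0

Sliding a length-4 window over the 37 characters (34 positions):
  (no match at any position)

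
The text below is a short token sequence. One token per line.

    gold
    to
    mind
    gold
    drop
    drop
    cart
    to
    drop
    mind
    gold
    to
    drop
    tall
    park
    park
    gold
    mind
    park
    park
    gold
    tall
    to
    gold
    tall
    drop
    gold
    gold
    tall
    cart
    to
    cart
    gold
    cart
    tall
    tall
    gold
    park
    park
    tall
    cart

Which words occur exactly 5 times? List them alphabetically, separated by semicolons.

Unigram counts meeting the condition (exactly 5 times):
  cart: 5
  drop: 5
  to: 5

cart; drop; to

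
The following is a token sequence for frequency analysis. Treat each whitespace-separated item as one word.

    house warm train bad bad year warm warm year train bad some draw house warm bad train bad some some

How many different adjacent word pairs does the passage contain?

15

20 tokens → 19 bigram windows in total.
Repeated bigrams (each contributes count−1 duplicates):
  train bad: 3
  bad some: 2
  house warm: 2
4 duplicate windows → 19 − 4 = 15 distinct.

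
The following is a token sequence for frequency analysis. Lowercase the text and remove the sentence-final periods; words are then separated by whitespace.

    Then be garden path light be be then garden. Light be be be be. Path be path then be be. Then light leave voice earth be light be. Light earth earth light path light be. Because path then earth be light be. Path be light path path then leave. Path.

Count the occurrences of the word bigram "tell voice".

Scanning the 49 overlapping bigram windows for "tell voice":
  (none found)

0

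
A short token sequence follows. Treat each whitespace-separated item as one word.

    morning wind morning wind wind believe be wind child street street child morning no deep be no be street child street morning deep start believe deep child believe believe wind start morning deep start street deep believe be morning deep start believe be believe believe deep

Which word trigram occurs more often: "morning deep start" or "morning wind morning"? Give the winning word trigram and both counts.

"morning deep start": 3 occurrences
"morning wind morning": 1 occurrence

"morning deep start" (3 vs 1)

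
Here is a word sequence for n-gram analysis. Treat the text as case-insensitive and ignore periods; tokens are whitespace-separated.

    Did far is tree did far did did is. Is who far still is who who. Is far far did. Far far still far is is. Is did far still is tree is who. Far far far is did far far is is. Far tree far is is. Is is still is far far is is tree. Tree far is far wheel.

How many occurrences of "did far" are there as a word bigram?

5

Scanning the 61 overlapping bigram windows for "did far":
  position 1–2: did far
  position 5–6: did far
  position 20–21: did far
  position 28–29: did far
  position 39–40: did far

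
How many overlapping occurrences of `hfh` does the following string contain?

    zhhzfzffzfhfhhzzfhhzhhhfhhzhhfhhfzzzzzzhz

Sliding a length-3 window over the 41 characters (39 positions):
  position 11–13: hfh
  position 23–25: hfh
  position 29–31: hfh

3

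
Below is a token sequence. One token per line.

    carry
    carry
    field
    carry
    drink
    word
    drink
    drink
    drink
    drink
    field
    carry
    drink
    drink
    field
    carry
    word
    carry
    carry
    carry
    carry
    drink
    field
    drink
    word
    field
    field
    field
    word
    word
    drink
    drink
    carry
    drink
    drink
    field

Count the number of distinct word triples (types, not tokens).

26

36 tokens → 34 trigram windows in total.
Repeated trigrams (each contributes count−1 duplicates):
  drink drink field: 3
  carry carry carry: 2
  carry drink drink: 2
  drink drink drink: 2
  drink field carry: 2
  field carry drink: 2
  word drink drink: 2
8 duplicate windows → 34 − 8 = 26 distinct.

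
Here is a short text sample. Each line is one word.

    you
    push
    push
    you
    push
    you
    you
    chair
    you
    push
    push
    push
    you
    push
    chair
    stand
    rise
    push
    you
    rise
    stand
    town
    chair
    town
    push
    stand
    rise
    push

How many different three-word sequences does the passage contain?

22

28 tokens → 26 trigram windows in total.
Repeated trigrams (each contributes count−1 duplicates):
  push push you: 2
  push you push: 2
  stand rise push: 2
  you push push: 2
4 duplicate windows → 26 − 4 = 22 distinct.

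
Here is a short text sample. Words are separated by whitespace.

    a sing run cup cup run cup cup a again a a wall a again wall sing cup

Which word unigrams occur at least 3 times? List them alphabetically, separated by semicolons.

Unigram counts meeting the condition (at least 3 times):
  a: 5
  cup: 5

a; cup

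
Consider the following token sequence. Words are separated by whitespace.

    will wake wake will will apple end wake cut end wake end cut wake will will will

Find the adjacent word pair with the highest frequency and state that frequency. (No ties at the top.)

Bigram frequencies (highest first):
  will will: 3
  wake will: 2
  end wake: 2
  will wake: 1
  wake wake: 1
  will apple: 1
  … (6 more, each ≤ 1)

"will will", 3 times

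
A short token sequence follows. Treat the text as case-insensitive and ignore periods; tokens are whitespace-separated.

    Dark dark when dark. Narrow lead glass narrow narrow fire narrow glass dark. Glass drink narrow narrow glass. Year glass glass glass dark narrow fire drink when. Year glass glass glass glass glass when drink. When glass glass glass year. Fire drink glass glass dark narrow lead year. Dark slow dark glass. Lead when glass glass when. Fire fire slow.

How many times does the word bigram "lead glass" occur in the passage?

1

Scanning the 59 overlapping bigram windows for "lead glass":
  position 6–7: lead glass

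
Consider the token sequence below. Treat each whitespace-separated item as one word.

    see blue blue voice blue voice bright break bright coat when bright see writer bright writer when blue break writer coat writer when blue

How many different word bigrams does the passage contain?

20

24 tokens → 23 bigram windows in total.
Repeated bigrams (each contributes count−1 duplicates):
  blue voice: 2
  when blue: 2
  writer when: 2
3 duplicate windows → 23 − 3 = 20 distinct.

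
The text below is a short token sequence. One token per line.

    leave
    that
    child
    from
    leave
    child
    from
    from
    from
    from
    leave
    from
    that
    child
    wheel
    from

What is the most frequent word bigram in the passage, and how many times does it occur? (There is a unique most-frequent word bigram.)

"from from", 3 times

Bigram frequencies (highest first):
  from from: 3
  that child: 2
  child from: 2
  from leave: 2
  leave that: 1
  leave child: 1
  … (4 more, each ≤ 1)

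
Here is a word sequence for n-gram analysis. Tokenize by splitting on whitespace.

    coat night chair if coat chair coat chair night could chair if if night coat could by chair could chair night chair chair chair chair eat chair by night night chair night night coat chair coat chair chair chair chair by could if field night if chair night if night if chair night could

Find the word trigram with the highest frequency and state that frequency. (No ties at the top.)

"chair chair chair", 4 times

Trigram frequencies (highest first):
  chair chair chair: 4
  coat chair coat: 2
  chair coat chair: 2
  chair night could: 2
  night if chair: 2
  if chair night: 2
  … (38 more, each ≤ 1)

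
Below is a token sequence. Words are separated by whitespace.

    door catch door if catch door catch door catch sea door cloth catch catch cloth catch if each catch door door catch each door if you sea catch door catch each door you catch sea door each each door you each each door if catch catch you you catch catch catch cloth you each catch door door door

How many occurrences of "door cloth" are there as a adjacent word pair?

Scanning the 57 overlapping bigram windows for "door cloth":
  position 11–12: door cloth

1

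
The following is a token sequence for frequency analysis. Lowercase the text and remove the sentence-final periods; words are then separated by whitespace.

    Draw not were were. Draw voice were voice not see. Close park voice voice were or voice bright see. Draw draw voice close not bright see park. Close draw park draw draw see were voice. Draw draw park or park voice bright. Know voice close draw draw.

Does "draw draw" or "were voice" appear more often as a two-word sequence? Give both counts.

"draw draw" (4 vs 2)

"draw draw": 4 occurrences
"were voice": 2 occurrences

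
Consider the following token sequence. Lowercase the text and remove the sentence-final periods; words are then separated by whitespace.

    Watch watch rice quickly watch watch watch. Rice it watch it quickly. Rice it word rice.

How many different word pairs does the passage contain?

16 tokens → 15 bigram windows in total.
Repeated bigrams (each contributes count−1 duplicates):
  watch watch: 3
  rice it: 2
  watch rice: 2
4 duplicate windows → 15 − 4 = 11 distinct.

11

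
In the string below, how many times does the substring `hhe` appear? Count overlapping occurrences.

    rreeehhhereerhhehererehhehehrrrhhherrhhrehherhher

Sliding a length-3 window over the 49 characters (47 positions):
  position 7–9: hhe
  position 14–16: hhe
  position 23–25: hhe
  position 33–35: hhe
  position 42–44: hhe
  position 46–48: hhe

6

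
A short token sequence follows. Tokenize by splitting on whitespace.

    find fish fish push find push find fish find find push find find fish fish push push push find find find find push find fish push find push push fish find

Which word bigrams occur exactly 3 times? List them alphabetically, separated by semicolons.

Bigram counts meeting the condition (exactly 3 times):
  fish push: 3
  push push: 3

fish push; push push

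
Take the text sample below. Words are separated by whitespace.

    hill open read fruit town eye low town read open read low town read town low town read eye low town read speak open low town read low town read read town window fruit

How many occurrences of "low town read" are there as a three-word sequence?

Scanning the 32 overlapping trigram windows for "low town read":
  position 7–9: low town read
  position 12–14: low town read
  position 16–18: low town read
  position 20–22: low town read
  position 25–27: low town read
  position 28–30: low town read

6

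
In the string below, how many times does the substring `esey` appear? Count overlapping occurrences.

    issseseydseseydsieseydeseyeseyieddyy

5

Sliding a length-4 window over the 36 characters (33 positions):
  position 5–8: esey
  position 11–14: esey
  position 18–21: esey
  position 23–26: esey
  position 27–30: esey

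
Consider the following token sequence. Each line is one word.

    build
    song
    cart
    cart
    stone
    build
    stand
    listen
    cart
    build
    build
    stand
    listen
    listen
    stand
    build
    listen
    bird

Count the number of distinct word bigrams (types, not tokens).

18 tokens → 17 bigram windows in total.
Repeated bigrams (each contributes count−1 duplicates):
  build stand: 2
  stand listen: 2
2 duplicate windows → 17 − 2 = 15 distinct.

15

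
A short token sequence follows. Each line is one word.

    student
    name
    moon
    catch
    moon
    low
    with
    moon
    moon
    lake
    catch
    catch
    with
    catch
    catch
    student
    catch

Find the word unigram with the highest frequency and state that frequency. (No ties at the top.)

Unigram frequencies (highest first):
  catch: 6
  moon: 4
  student: 2
  with: 2
  name: 1
  low: 1
  … (1 more, each ≤ 1)

"catch", 6 times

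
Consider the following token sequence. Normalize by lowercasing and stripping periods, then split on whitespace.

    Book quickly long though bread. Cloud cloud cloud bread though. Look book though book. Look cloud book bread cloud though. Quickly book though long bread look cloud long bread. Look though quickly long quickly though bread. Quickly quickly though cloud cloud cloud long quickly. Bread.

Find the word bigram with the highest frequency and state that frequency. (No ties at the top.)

Bigram frequencies (highest first):
  cloud cloud: 4
  quickly long: 2
  though bread: 2
  bread cloud: 2
  book though: 2
  look cloud: 2
  … (24 more, each ≤ 2)

"cloud cloud", 4 times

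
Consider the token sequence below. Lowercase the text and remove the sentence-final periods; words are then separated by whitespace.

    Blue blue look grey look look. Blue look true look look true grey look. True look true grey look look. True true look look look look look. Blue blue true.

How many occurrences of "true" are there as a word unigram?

Scanning the 30 tokens for "true":
  position 9: true
  position 12: true
  position 15: true
  position 17: true
  position 21: true
  position 22: true
  position 30: true

7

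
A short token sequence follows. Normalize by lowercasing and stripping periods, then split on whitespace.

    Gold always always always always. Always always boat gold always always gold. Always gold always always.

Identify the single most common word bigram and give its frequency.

Bigram frequencies (highest first):
  always always: 7
  gold always: 4
  always gold: 2
  always boat: 1
  boat gold: 1

"always always", 7 times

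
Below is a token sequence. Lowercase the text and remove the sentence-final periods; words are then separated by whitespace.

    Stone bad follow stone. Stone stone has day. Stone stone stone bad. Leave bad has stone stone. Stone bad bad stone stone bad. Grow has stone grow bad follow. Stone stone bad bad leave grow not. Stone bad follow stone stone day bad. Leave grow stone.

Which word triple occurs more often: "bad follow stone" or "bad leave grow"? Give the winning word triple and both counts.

"bad follow stone" (3 vs 2)

"bad follow stone": 3 occurrences
"bad leave grow": 2 occurrences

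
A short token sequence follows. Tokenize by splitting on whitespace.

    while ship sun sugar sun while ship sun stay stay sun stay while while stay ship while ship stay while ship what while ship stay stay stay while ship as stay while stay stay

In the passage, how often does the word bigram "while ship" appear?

Scanning the 33 overlapping bigram windows for "while ship":
  position 1–2: while ship
  position 6–7: while ship
  position 17–18: while ship
  position 20–21: while ship
  position 23–24: while ship
  position 28–29: while ship

6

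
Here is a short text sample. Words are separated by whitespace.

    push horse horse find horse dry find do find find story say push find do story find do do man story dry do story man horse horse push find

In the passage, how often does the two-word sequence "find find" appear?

Scanning the 28 overlapping bigram windows for "find find":
  position 9–10: find find

1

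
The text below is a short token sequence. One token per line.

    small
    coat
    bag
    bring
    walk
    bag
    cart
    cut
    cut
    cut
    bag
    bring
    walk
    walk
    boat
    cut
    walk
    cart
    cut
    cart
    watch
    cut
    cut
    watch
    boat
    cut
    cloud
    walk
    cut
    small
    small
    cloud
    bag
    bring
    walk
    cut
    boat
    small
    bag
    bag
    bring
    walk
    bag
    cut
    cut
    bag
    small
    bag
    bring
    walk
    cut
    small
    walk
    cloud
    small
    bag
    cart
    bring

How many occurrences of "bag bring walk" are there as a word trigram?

5

Scanning the 56 overlapping trigram windows for "bag bring walk":
  position 3–5: bag bring walk
  position 11–13: bag bring walk
  position 33–35: bag bring walk
  position 40–42: bag bring walk
  position 48–50: bag bring walk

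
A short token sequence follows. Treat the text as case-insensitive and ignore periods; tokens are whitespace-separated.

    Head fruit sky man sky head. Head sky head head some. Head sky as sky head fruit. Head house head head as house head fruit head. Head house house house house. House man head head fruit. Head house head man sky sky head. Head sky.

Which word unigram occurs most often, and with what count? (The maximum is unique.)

Unigram frequencies (highest first):
  head: 19
  sky: 8
  house: 8
  fruit: 4
  man: 3
  as: 2
  … (1 more, each ≤ 1)

"head", 19 times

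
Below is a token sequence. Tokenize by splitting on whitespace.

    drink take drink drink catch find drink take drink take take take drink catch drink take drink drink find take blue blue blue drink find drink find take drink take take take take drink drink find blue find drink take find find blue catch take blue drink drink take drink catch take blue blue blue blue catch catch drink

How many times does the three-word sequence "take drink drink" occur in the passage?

Scanning the 57 overlapping trigram windows for "take drink drink":
  position 2–4: take drink drink
  position 16–18: take drink drink
  position 33–35: take drink drink

3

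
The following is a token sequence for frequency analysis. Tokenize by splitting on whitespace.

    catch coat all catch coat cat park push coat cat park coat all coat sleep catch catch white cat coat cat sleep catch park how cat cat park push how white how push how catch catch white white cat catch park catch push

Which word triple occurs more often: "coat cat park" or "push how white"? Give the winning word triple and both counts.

"coat cat park": 2 occurrences
"push how white": 1 occurrence

"coat cat park" (2 vs 1)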